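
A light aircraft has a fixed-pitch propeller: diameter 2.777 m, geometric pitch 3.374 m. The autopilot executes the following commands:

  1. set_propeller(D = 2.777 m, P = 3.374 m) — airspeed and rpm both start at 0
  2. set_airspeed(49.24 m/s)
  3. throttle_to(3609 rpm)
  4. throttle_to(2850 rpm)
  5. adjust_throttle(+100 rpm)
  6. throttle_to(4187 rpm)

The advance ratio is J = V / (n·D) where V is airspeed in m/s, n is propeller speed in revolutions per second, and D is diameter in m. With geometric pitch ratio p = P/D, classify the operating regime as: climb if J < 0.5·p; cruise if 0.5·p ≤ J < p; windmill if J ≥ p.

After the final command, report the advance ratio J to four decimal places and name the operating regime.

set_propeller: D = 2.777 m, P = 3.374 m (p = P/D = 1.214980); state ← (V=0, rpm=0)
set_airspeed(49.24): V ← 49.24 m/s
throttle_to(3609): rpm ← 3609
throttle_to(2850): rpm ← 2850
adjust_throttle(+100): rpm ← 2850 +100 = 2950
throttle_to(4187): rpm ← 4187
final state: V = 49.24 m/s, rpm = 4187 → n = rpm/60 = 69.783333 rev/s
J = V / (n·D) = 49.24 / (69.783333 × 2.777) = 0.254092
regime bands: climb J<0.6075 | cruise [0.6075, 1.2150) | windmill J≥1.2150
J = 0.2541 → climb

J = 0.2541, regime = climb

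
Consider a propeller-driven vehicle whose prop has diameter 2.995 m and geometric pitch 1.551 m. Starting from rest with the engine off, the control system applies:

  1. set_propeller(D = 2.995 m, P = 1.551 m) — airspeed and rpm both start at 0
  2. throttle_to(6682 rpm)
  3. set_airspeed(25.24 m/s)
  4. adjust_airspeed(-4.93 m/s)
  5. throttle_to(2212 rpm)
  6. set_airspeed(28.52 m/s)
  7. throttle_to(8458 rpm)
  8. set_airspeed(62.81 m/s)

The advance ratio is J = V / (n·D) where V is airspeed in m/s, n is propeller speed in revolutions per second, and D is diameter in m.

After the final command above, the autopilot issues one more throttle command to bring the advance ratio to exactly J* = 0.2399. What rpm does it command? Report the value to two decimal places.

set_propeller: D = 2.995 m, P = 1.551 m (p = P/D = 0.517863); state ← (V=0, rpm=0)
throttle_to(6682): rpm ← 6682
set_airspeed(25.24): V ← 25.24 m/s
adjust_airspeed(-4.93): V ← 25.24 -4.93 = 20.31 m/s
throttle_to(2212): rpm ← 2212
set_airspeed(28.52): V ← 28.52 m/s
throttle_to(8458): rpm ← 8458
set_airspeed(62.81): V ← 62.81 m/s
final state: V = 62.81 m/s, rpm = 8458 → n = rpm/60 = 140.966667 rev/s
target J* = 0.2399; solve J* = V/(n·D) for n: n = V/(J*·D) = 62.81/(0.2399 × 2.995) = 87.418172 rev/s
rpm = 60·n = 5245.090296

rpm = 5245.09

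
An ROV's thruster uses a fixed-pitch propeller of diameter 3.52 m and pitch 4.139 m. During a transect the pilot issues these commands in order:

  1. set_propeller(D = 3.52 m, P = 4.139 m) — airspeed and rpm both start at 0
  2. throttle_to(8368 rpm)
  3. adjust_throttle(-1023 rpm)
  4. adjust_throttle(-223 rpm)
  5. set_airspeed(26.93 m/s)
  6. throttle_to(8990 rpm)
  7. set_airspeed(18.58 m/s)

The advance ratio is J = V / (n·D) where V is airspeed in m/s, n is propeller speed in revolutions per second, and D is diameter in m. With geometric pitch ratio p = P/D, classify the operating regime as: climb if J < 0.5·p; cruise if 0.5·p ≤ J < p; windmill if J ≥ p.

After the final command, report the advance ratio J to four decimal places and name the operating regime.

J = 0.0352, regime = climb

set_propeller: D = 3.52 m, P = 4.139 m (p = P/D = 1.175852); state ← (V=0, rpm=0)
throttle_to(8368): rpm ← 8368
adjust_throttle(-1023): rpm ← 8368 -1023 = 7345
adjust_throttle(-223): rpm ← 7345 -223 = 7122
set_airspeed(26.93): V ← 26.93 m/s
throttle_to(8990): rpm ← 8990
set_airspeed(18.58): V ← 18.58 m/s
final state: V = 18.58 m/s, rpm = 8990 → n = rpm/60 = 149.833333 rev/s
J = V / (n·D) = 18.58 / (149.833333 × 3.52) = 0.035229
regime bands: climb J<0.5879 | cruise [0.5879, 1.1759) | windmill J≥1.1759
J = 0.0352 → climb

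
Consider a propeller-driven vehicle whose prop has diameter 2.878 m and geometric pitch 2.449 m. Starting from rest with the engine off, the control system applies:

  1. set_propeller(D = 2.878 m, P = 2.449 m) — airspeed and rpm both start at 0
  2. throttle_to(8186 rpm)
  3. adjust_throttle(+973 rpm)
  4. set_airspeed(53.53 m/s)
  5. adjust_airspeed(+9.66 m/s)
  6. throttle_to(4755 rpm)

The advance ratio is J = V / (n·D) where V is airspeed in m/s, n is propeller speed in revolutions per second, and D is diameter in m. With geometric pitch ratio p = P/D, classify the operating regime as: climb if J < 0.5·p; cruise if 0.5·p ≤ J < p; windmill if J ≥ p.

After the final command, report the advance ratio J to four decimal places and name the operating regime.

J = 0.2771, regime = climb

set_propeller: D = 2.878 m, P = 2.449 m (p = P/D = 0.850938); state ← (V=0, rpm=0)
throttle_to(8186): rpm ← 8186
adjust_throttle(+973): rpm ← 8186 +973 = 9159
set_airspeed(53.53): V ← 53.53 m/s
adjust_airspeed(+9.66): V ← 53.53 +9.66 = 63.19 m/s
throttle_to(4755): rpm ← 4755
final state: V = 63.19 m/s, rpm = 4755 → n = rpm/60 = 79.250000 rev/s
J = V / (n·D) = 63.19 / (79.250000 × 2.878) = 0.277050
regime bands: climb J<0.4255 | cruise [0.4255, 0.8509) | windmill J≥0.8509
J = 0.2771 → climb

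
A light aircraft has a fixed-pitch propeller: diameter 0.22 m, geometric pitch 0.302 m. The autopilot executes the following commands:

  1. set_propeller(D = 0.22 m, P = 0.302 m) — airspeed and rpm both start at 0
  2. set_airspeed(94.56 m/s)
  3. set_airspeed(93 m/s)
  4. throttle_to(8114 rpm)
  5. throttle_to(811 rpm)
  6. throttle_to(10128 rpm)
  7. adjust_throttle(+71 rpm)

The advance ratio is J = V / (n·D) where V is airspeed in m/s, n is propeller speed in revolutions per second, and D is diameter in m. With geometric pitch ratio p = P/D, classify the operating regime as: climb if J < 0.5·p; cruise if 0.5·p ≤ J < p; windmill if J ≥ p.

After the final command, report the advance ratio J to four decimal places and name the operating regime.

set_propeller: D = 0.22 m, P = 0.302 m (p = P/D = 1.372727); state ← (V=0, rpm=0)
set_airspeed(94.56): V ← 94.56 m/s
set_airspeed(93): V ← 93 m/s
throttle_to(8114): rpm ← 8114
throttle_to(811): rpm ← 811
throttle_to(10128): rpm ← 10128
adjust_throttle(+71): rpm ← 10128 +71 = 10199
final state: V = 93 m/s, rpm = 10199 → n = rpm/60 = 169.983333 rev/s
J = V / (n·D) = 93 / (169.983333 × 0.22) = 2.486875
regime bands: climb J<0.6864 | cruise [0.6864, 1.3727) | windmill J≥1.3727
J = 2.4869 → windmill

J = 2.4869, regime = windmill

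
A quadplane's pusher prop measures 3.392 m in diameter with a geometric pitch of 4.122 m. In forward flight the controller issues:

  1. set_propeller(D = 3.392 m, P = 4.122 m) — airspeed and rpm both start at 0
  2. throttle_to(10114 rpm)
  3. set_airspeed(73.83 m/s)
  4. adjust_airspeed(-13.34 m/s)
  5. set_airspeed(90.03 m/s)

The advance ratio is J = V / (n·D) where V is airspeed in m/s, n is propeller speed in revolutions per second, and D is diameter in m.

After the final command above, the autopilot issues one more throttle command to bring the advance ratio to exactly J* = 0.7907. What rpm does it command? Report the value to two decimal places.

set_propeller: D = 3.392 m, P = 4.122 m (p = P/D = 1.215212); state ← (V=0, rpm=0)
throttle_to(10114): rpm ← 10114
set_airspeed(73.83): V ← 73.83 m/s
adjust_airspeed(-13.34): V ← 73.83 -13.34 = 60.49 m/s
set_airspeed(90.03): V ← 90.03 m/s
final state: V = 90.03 m/s, rpm = 10114 → n = rpm/60 = 168.566667 rev/s
target J* = 0.7907; solve J* = V/(n·D) for n: n = V/(J*·D) = 90.03/(0.7907 × 3.392) = 33.567552 rev/s
rpm = 60·n = 2014.053108

rpm = 2014.05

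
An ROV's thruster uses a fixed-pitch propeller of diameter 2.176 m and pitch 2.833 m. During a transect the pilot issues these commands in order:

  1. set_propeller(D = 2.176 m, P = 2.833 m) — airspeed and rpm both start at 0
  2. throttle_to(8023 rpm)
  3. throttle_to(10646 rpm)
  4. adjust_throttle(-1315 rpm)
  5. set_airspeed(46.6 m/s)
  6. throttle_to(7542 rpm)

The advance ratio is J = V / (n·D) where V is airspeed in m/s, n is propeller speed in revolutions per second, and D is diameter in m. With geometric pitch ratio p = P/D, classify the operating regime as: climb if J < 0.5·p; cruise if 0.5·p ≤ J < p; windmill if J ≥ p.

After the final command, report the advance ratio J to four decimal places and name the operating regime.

set_propeller: D = 2.176 m, P = 2.833 m (p = P/D = 1.301930); state ← (V=0, rpm=0)
throttle_to(8023): rpm ← 8023
throttle_to(10646): rpm ← 10646
adjust_throttle(-1315): rpm ← 10646 -1315 = 9331
set_airspeed(46.6): V ← 46.6 m/s
throttle_to(7542): rpm ← 7542
final state: V = 46.6 m/s, rpm = 7542 → n = rpm/60 = 125.700000 rev/s
J = V / (n·D) = 46.6 / (125.700000 × 2.176) = 0.170369
regime bands: climb J<0.6510 | cruise [0.6510, 1.3019) | windmill J≥1.3019
J = 0.1704 → climb

J = 0.1704, regime = climb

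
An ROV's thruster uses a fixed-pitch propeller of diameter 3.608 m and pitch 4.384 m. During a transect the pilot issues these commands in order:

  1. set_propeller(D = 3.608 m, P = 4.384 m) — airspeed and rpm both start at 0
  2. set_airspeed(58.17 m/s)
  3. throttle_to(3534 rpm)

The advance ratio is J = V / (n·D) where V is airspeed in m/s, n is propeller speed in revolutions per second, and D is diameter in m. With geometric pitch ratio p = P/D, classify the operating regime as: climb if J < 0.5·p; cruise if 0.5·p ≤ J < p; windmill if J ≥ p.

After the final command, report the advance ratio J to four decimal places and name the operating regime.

set_propeller: D = 3.608 m, P = 4.384 m (p = P/D = 1.215078); state ← (V=0, rpm=0)
set_airspeed(58.17): V ← 58.17 m/s
throttle_to(3534): rpm ← 3534
final state: V = 58.17 m/s, rpm = 3534 → n = rpm/60 = 58.900000 rev/s
J = V / (n·D) = 58.17 / (58.900000 × 3.608) = 0.273727
regime bands: climb J<0.6075 | cruise [0.6075, 1.2151) | windmill J≥1.2151
J = 0.2737 → climb

J = 0.2737, regime = climb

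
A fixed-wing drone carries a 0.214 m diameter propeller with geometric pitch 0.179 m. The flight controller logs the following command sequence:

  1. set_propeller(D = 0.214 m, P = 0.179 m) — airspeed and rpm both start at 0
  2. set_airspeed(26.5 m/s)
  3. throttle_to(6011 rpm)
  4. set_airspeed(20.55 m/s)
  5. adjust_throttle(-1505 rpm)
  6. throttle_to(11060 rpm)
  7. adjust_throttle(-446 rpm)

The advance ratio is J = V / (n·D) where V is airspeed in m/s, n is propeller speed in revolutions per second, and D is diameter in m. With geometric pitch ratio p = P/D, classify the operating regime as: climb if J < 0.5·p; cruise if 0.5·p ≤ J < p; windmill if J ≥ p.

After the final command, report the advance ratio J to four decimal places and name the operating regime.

J = 0.5428, regime = cruise

set_propeller: D = 0.214 m, P = 0.179 m (p = P/D = 0.836449); state ← (V=0, rpm=0)
set_airspeed(26.5): V ← 26.5 m/s
throttle_to(6011): rpm ← 6011
set_airspeed(20.55): V ← 20.55 m/s
adjust_throttle(-1505): rpm ← 6011 -1505 = 4506
throttle_to(11060): rpm ← 11060
adjust_throttle(-446): rpm ← 11060 -446 = 10614
final state: V = 20.55 m/s, rpm = 10614 → n = rpm/60 = 176.900000 rev/s
J = V / (n·D) = 20.55 / (176.900000 × 0.214) = 0.542838
regime bands: climb J<0.4182 | cruise [0.4182, 0.8364) | windmill J≥0.8364
J = 0.5428 → cruise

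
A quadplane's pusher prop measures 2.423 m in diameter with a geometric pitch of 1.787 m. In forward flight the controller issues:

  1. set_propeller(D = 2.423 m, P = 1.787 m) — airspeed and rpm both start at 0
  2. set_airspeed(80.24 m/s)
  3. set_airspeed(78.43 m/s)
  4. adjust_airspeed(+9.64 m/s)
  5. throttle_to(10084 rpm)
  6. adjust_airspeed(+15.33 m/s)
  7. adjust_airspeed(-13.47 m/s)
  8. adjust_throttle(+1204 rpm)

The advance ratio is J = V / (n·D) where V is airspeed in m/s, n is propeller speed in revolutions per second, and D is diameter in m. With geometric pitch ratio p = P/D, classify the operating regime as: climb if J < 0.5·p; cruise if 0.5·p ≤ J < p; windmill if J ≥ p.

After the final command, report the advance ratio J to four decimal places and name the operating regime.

set_propeller: D = 2.423 m, P = 1.787 m (p = P/D = 0.737515); state ← (V=0, rpm=0)
set_airspeed(80.24): V ← 80.24 m/s
set_airspeed(78.43): V ← 78.43 m/s
adjust_airspeed(+9.64): V ← 78.43 +9.64 = 88.07 m/s
throttle_to(10084): rpm ← 10084
adjust_airspeed(+15.33): V ← 88.07 +15.33 = 103.4 m/s
adjust_airspeed(-13.47): V ← 103.4 -13.47 = 89.93 m/s
adjust_throttle(+1204): rpm ← 10084 +1204 = 11288
final state: V = 89.93 m/s, rpm = 11288 → n = rpm/60 = 188.133333 rev/s
J = V / (n·D) = 89.93 / (188.133333 × 2.423) = 0.197281
regime bands: climb J<0.3688 | cruise [0.3688, 0.7375) | windmill J≥0.7375
J = 0.1973 → climb

J = 0.1973, regime = climb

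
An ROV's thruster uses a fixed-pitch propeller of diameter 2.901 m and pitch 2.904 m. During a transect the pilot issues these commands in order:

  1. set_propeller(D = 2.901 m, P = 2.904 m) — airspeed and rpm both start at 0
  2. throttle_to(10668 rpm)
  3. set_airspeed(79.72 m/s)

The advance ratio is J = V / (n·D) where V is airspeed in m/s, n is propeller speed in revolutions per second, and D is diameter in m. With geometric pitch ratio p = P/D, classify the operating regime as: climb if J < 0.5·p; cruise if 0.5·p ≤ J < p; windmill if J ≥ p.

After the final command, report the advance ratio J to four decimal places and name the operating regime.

set_propeller: D = 2.901 m, P = 2.904 m (p = P/D = 1.001034); state ← (V=0, rpm=0)
throttle_to(10668): rpm ← 10668
set_airspeed(79.72): V ← 79.72 m/s
final state: V = 79.72 m/s, rpm = 10668 → n = rpm/60 = 177.800000 rev/s
J = V / (n·D) = 79.72 / (177.800000 × 2.901) = 0.154557
regime bands: climb J<0.5005 | cruise [0.5005, 1.0010) | windmill J≥1.0010
J = 0.1546 → climb

J = 0.1546, regime = climb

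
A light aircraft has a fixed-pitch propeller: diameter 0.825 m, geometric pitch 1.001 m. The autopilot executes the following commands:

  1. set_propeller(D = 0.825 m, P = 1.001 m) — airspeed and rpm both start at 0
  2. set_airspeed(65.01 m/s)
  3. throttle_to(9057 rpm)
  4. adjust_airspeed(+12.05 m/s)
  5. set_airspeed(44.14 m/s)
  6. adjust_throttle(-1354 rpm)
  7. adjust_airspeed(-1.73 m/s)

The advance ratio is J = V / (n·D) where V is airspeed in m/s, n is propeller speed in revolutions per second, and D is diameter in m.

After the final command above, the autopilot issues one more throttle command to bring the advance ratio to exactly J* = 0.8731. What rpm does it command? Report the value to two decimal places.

set_propeller: D = 0.825 m, P = 1.001 m (p = P/D = 1.213333); state ← (V=0, rpm=0)
set_airspeed(65.01): V ← 65.01 m/s
throttle_to(9057): rpm ← 9057
adjust_airspeed(+12.05): V ← 65.01 +12.05 = 77.06 m/s
set_airspeed(44.14): V ← 44.14 m/s
adjust_throttle(-1354): rpm ← 9057 -1354 = 7703
adjust_airspeed(-1.73): V ← 44.14 -1.73 = 42.41 m/s
final state: V = 42.41 m/s, rpm = 7703 → n = rpm/60 = 128.383333 rev/s
target J* = 0.8731; solve J* = V/(n·D) for n: n = V/(J*·D) = 42.41/(0.8731 × 0.825) = 58.877632 rev/s
rpm = 60·n = 3532.657927

rpm = 3532.66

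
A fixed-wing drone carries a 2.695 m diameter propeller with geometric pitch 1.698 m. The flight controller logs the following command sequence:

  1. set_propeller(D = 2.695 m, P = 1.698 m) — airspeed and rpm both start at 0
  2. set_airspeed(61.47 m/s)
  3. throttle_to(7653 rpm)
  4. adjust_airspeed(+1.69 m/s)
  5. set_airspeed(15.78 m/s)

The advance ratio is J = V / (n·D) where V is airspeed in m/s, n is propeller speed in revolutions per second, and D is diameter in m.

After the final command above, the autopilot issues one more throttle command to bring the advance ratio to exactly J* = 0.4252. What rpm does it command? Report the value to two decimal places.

set_propeller: D = 2.695 m, P = 1.698 m (p = P/D = 0.630056); state ← (V=0, rpm=0)
set_airspeed(61.47): V ← 61.47 m/s
throttle_to(7653): rpm ← 7653
adjust_airspeed(+1.69): V ← 61.47 +1.69 = 63.16 m/s
set_airspeed(15.78): V ← 15.78 m/s
final state: V = 15.78 m/s, rpm = 7653 → n = rpm/60 = 127.550000 rev/s
target J* = 0.4252; solve J* = V/(n·D) for n: n = V/(J*·D) = 15.78/(0.4252 × 2.695) = 13.770667 rev/s
rpm = 60·n = 826.240015

rpm = 826.24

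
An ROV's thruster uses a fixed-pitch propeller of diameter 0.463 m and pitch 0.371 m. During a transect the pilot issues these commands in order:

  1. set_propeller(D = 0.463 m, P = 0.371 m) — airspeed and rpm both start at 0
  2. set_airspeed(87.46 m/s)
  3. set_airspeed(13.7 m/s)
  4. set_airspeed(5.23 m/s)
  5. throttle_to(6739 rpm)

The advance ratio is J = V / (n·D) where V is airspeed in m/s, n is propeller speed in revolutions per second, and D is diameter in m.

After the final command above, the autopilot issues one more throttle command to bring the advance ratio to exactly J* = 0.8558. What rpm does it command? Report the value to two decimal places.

rpm = 791.95

set_propeller: D = 0.463 m, P = 0.371 m (p = P/D = 0.801296); state ← (V=0, rpm=0)
set_airspeed(87.46): V ← 87.46 m/s
set_airspeed(13.7): V ← 13.7 m/s
set_airspeed(5.23): V ← 5.23 m/s
throttle_to(6739): rpm ← 6739
final state: V = 5.23 m/s, rpm = 6739 → n = rpm/60 = 112.316667 rev/s
target J* = 0.8558; solve J* = V/(n·D) for n: n = V/(J*·D) = 5.23/(0.8558 × 0.463) = 13.199225 rev/s
rpm = 60·n = 791.953470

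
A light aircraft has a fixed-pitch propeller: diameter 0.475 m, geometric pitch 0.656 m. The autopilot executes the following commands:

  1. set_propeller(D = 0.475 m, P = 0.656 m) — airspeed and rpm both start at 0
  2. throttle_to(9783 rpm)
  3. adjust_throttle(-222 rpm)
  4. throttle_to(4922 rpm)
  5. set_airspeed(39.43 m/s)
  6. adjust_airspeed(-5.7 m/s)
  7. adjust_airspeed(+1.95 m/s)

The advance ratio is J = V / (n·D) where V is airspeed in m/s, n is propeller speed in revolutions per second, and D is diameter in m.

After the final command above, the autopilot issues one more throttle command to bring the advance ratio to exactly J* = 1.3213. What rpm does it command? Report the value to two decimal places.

rpm = 3410.99

set_propeller: D = 0.475 m, P = 0.656 m (p = P/D = 1.381053); state ← (V=0, rpm=0)
throttle_to(9783): rpm ← 9783
adjust_throttle(-222): rpm ← 9783 -222 = 9561
throttle_to(4922): rpm ← 4922
set_airspeed(39.43): V ← 39.43 m/s
adjust_airspeed(-5.7): V ← 39.43 -5.7 = 33.73 m/s
adjust_airspeed(+1.95): V ← 33.73 +1.95 = 35.68 m/s
final state: V = 35.68 m/s, rpm = 4922 → n = rpm/60 = 82.033333 rev/s
target J* = 1.3213; solve J* = V/(n·D) for n: n = V/(J*·D) = 35.68/(1.3213 × 0.475) = 56.849913 rev/s
rpm = 60·n = 3410.994754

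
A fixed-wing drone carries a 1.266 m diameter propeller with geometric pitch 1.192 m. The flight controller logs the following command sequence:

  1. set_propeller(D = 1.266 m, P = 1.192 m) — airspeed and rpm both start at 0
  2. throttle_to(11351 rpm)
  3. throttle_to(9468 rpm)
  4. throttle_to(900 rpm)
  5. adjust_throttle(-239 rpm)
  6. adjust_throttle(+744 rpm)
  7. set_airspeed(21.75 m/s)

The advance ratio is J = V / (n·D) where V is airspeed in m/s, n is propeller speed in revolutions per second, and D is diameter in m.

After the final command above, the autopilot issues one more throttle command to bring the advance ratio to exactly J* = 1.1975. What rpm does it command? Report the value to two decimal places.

rpm = 860.80

set_propeller: D = 1.266 m, P = 1.192 m (p = P/D = 0.941548); state ← (V=0, rpm=0)
throttle_to(11351): rpm ← 11351
throttle_to(9468): rpm ← 9468
throttle_to(900): rpm ← 900
adjust_throttle(-239): rpm ← 900 -239 = 661
adjust_throttle(+744): rpm ← 661 +744 = 1405
set_airspeed(21.75): V ← 21.75 m/s
final state: V = 21.75 m/s, rpm = 1405 → n = rpm/60 = 23.416667 rev/s
target J* = 1.1975; solve J* = V/(n·D) for n: n = V/(J*·D) = 21.75/(1.1975 × 1.266) = 14.346634 rev/s
rpm = 60·n = 860.798069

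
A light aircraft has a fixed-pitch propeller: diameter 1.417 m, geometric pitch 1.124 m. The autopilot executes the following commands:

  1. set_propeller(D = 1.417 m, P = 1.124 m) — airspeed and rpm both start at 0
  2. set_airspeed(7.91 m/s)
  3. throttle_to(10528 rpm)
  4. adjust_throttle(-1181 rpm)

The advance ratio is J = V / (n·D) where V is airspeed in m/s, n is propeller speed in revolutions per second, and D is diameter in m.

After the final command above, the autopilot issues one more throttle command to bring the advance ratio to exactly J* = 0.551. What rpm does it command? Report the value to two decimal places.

set_propeller: D = 1.417 m, P = 1.124 m (p = P/D = 0.793225); state ← (V=0, rpm=0)
set_airspeed(7.91): V ← 7.91 m/s
throttle_to(10528): rpm ← 10528
adjust_throttle(-1181): rpm ← 10528 -1181 = 9347
final state: V = 7.91 m/s, rpm = 9347 → n = rpm/60 = 155.783333 rev/s
target J* = 0.551; solve J* = V/(n·D) for n: n = V/(J*·D) = 7.91/(0.551 × 1.417) = 10.131063 rev/s
rpm = 60·n = 607.863806

rpm = 607.86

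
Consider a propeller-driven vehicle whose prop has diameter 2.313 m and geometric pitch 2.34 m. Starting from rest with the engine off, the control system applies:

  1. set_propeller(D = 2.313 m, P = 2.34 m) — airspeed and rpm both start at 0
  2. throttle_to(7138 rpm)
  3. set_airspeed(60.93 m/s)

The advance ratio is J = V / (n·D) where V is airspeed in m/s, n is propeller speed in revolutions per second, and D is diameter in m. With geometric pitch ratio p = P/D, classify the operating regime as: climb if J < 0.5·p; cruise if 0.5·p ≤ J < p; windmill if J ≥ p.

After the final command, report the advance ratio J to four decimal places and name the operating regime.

set_propeller: D = 2.313 m, P = 2.34 m (p = P/D = 1.011673); state ← (V=0, rpm=0)
throttle_to(7138): rpm ← 7138
set_airspeed(60.93): V ← 60.93 m/s
final state: V = 60.93 m/s, rpm = 7138 → n = rpm/60 = 118.966667 rev/s
J = V / (n·D) = 60.93 / (118.966667 × 2.313) = 0.221427
regime bands: climb J<0.5058 | cruise [0.5058, 1.0117) | windmill J≥1.0117
J = 0.2214 → climb

J = 0.2214, regime = climb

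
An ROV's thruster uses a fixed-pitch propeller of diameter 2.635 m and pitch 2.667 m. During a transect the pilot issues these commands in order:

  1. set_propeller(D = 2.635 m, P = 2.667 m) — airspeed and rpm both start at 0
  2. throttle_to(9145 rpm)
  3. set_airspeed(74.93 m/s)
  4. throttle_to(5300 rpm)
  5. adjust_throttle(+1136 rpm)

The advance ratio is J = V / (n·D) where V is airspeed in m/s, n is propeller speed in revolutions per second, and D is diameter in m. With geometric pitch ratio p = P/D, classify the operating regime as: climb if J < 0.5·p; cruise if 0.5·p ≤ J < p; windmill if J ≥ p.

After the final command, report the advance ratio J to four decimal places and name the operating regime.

set_propeller: D = 2.635 m, P = 2.667 m (p = P/D = 1.012144); state ← (V=0, rpm=0)
throttle_to(9145): rpm ← 9145
set_airspeed(74.93): V ← 74.93 m/s
throttle_to(5300): rpm ← 5300
adjust_throttle(+1136): rpm ← 5300 +1136 = 6436
final state: V = 74.93 m/s, rpm = 6436 → n = rpm/60 = 107.266667 rev/s
J = V / (n·D) = 74.93 / (107.266667 × 2.635) = 0.265100
regime bands: climb J<0.5061 | cruise [0.5061, 1.0121) | windmill J≥1.0121
J = 0.2651 → climb

J = 0.2651, regime = climb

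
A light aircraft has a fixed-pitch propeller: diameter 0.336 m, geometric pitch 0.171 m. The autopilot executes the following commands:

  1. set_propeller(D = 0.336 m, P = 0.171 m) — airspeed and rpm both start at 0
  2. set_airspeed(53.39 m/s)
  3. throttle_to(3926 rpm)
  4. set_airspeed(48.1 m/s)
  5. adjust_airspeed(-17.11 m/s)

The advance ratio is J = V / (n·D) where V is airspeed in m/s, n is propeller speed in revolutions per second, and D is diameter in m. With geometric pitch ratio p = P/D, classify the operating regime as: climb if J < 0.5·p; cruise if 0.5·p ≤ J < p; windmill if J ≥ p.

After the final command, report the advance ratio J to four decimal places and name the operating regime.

set_propeller: D = 0.336 m, P = 0.171 m (p = P/D = 0.508929); state ← (V=0, rpm=0)
set_airspeed(53.39): V ← 53.39 m/s
throttle_to(3926): rpm ← 3926
set_airspeed(48.1): V ← 48.1 m/s
adjust_airspeed(-17.11): V ← 48.1 -17.11 = 30.99 m/s
final state: V = 30.99 m/s, rpm = 3926 → n = rpm/60 = 65.433333 rev/s
J = V / (n·D) = 30.99 / (65.433333 × 0.336) = 1.409559
regime bands: climb J<0.2545 | cruise [0.2545, 0.5089) | windmill J≥0.5089
J = 1.4096 → windmill

J = 1.4096, regime = windmill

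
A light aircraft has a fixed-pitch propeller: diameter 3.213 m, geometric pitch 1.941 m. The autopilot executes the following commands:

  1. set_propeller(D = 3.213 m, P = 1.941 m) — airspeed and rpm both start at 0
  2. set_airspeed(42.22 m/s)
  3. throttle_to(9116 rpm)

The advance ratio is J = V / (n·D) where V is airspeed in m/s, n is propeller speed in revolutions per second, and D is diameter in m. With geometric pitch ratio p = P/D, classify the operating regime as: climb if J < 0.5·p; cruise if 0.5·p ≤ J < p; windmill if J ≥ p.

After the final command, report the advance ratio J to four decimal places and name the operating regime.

set_propeller: D = 3.213 m, P = 1.941 m (p = P/D = 0.604108); state ← (V=0, rpm=0)
set_airspeed(42.22): V ← 42.22 m/s
throttle_to(9116): rpm ← 9116
final state: V = 42.22 m/s, rpm = 9116 → n = rpm/60 = 151.933333 rev/s
J = V / (n·D) = 42.22 / (151.933333 × 3.213) = 0.086488
regime bands: climb J<0.3021 | cruise [0.3021, 0.6041) | windmill J≥0.6041
J = 0.0865 → climb

J = 0.0865, regime = climb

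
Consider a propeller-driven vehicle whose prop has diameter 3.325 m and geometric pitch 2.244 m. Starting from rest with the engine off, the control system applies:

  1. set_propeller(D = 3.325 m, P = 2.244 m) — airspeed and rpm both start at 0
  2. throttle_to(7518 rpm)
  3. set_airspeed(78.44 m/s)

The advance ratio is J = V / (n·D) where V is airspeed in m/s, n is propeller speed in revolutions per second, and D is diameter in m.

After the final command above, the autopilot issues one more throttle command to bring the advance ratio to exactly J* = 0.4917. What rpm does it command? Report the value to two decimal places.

set_propeller: D = 3.325 m, P = 2.244 m (p = P/D = 0.674887); state ← (V=0, rpm=0)
throttle_to(7518): rpm ← 7518
set_airspeed(78.44): V ← 78.44 m/s
final state: V = 78.44 m/s, rpm = 7518 → n = rpm/60 = 125.300000 rev/s
target J* = 0.4917; solve J* = V/(n·D) for n: n = V/(J*·D) = 78.44/(0.4917 × 3.325) = 47.978396 rev/s
rpm = 60·n = 2878.703776

rpm = 2878.70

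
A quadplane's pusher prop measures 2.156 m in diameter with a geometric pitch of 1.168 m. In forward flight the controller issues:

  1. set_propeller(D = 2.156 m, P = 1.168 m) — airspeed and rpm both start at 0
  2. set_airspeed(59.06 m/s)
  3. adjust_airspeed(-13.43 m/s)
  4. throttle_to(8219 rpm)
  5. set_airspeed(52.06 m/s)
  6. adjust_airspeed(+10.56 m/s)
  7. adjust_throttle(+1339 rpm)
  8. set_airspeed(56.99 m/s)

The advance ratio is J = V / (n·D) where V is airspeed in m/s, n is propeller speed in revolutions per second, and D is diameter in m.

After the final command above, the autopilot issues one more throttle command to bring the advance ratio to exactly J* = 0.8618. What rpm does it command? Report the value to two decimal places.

rpm = 1840.33

set_propeller: D = 2.156 m, P = 1.168 m (p = P/D = 0.541744); state ← (V=0, rpm=0)
set_airspeed(59.06): V ← 59.06 m/s
adjust_airspeed(-13.43): V ← 59.06 -13.43 = 45.63 m/s
throttle_to(8219): rpm ← 8219
set_airspeed(52.06): V ← 52.06 m/s
adjust_airspeed(+10.56): V ← 52.06 +10.56 = 62.62 m/s
adjust_throttle(+1339): rpm ← 8219 +1339 = 9558
set_airspeed(56.99): V ← 56.99 m/s
final state: V = 56.99 m/s, rpm = 9558 → n = rpm/60 = 159.300000 rev/s
target J* = 0.8618; solve J* = V/(n·D) for n: n = V/(J*·D) = 56.99/(0.8618 × 2.156) = 30.672093 rev/s
rpm = 60·n = 1840.325573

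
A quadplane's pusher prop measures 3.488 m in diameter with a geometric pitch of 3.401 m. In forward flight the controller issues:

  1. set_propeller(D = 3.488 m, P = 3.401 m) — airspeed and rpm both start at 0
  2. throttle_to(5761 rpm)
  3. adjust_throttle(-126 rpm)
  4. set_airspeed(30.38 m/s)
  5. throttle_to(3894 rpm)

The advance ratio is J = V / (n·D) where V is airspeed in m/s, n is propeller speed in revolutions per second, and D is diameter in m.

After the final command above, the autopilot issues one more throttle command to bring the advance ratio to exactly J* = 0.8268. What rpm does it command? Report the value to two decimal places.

set_propeller: D = 3.488 m, P = 3.401 m (p = P/D = 0.975057); state ← (V=0, rpm=0)
throttle_to(5761): rpm ← 5761
adjust_throttle(-126): rpm ← 5761 -126 = 5635
set_airspeed(30.38): V ← 30.38 m/s
throttle_to(3894): rpm ← 3894
final state: V = 30.38 m/s, rpm = 3894 → n = rpm/60 = 64.900000 rev/s
target J* = 0.8268; solve J* = V/(n·D) for n: n = V/(J*·D) = 30.38/(0.8268 × 3.488) = 10.534425 rev/s
rpm = 60·n = 632.065485

rpm = 632.07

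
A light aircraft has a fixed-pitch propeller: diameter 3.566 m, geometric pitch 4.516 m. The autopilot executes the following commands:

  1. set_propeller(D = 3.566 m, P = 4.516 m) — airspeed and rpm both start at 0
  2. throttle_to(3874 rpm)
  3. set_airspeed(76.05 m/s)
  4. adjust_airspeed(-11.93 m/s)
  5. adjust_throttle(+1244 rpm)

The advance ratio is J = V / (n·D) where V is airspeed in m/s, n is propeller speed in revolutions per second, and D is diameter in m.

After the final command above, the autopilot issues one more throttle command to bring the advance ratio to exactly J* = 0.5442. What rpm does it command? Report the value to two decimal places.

set_propeller: D = 3.566 m, P = 4.516 m (p = P/D = 1.266405); state ← (V=0, rpm=0)
throttle_to(3874): rpm ← 3874
set_airspeed(76.05): V ← 76.05 m/s
adjust_airspeed(-11.93): V ← 76.05 -11.93 = 64.12 m/s
adjust_throttle(+1244): rpm ← 3874 +1244 = 5118
final state: V = 64.12 m/s, rpm = 5118 → n = rpm/60 = 85.300000 rev/s
target J* = 0.5442; solve J* = V/(n·D) for n: n = V/(J*·D) = 64.12/(0.5442 × 3.566) = 33.041035 rev/s
rpm = 60·n = 1982.462074

rpm = 1982.46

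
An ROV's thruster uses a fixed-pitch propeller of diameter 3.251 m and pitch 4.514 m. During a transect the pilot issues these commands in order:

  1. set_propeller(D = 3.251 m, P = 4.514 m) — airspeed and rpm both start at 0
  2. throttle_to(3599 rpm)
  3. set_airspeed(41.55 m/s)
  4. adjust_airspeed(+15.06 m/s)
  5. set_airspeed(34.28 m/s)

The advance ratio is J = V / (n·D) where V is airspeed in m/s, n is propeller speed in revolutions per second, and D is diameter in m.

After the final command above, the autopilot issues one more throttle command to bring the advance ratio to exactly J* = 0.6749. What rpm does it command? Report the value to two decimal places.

set_propeller: D = 3.251 m, P = 4.514 m (p = P/D = 1.388496); state ← (V=0, rpm=0)
throttle_to(3599): rpm ← 3599
set_airspeed(41.55): V ← 41.55 m/s
adjust_airspeed(+15.06): V ← 41.55 +15.06 = 56.61 m/s
set_airspeed(34.28): V ← 34.28 m/s
final state: V = 34.28 m/s, rpm = 3599 → n = rpm/60 = 59.983333 rev/s
target J* = 0.6749; solve J* = V/(n·D) for n: n = V/(J*·D) = 34.28/(0.6749 × 3.251) = 15.623719 rev/s
rpm = 60·n = 937.423132

rpm = 937.42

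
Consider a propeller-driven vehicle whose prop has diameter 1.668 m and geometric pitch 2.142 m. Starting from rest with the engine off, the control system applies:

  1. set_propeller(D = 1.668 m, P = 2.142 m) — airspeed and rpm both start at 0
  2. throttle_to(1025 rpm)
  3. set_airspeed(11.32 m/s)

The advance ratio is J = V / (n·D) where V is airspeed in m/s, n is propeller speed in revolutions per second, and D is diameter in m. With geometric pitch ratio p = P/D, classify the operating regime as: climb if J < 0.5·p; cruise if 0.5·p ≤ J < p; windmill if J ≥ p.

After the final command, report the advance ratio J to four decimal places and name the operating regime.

set_propeller: D = 1.668 m, P = 2.142 m (p = P/D = 1.284173); state ← (V=0, rpm=0)
throttle_to(1025): rpm ← 1025
set_airspeed(11.32): V ← 11.32 m/s
final state: V = 11.32 m/s, rpm = 1025 → n = rpm/60 = 17.083333 rev/s
J = V / (n·D) = 11.32 / (17.083333 × 1.668) = 0.397263
regime bands: climb J<0.6421 | cruise [0.6421, 1.2842) | windmill J≥1.2842
J = 0.3973 → climb

J = 0.3973, regime = climb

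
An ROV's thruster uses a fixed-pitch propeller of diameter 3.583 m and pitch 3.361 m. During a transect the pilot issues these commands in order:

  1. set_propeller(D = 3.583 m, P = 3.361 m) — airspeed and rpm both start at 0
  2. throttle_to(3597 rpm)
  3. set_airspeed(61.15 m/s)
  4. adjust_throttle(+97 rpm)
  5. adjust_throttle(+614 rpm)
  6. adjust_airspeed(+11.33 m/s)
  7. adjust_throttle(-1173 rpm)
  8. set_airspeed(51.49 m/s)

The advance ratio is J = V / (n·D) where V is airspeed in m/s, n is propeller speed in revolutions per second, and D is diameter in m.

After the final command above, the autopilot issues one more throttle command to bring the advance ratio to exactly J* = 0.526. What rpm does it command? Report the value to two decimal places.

set_propeller: D = 3.583 m, P = 3.361 m (p = P/D = 0.938041); state ← (V=0, rpm=0)
throttle_to(3597): rpm ← 3597
set_airspeed(61.15): V ← 61.15 m/s
adjust_throttle(+97): rpm ← 3597 +97 = 3694
adjust_throttle(+614): rpm ← 3694 +614 = 4308
adjust_airspeed(+11.33): V ← 61.15 +11.33 = 72.48 m/s
adjust_throttle(-1173): rpm ← 4308 -1173 = 3135
set_airspeed(51.49): V ← 51.49 m/s
final state: V = 51.49 m/s, rpm = 3135 → n = rpm/60 = 52.250000 rev/s
target J* = 0.526; solve J* = V/(n·D) for n: n = V/(J*·D) = 51.49/(0.526 × 3.583) = 27.320607 rev/s
rpm = 60·n = 1639.236403

rpm = 1639.24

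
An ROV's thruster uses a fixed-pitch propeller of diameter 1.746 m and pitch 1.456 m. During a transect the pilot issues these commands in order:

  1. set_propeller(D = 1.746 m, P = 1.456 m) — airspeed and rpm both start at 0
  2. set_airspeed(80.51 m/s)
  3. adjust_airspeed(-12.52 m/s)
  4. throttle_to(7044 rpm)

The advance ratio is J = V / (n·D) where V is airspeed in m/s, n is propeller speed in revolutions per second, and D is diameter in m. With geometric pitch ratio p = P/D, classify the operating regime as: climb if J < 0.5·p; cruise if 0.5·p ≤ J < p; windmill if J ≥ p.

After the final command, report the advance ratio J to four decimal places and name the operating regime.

J = 0.3317, regime = climb

set_propeller: D = 1.746 m, P = 1.456 m (p = P/D = 0.833906); state ← (V=0, rpm=0)
set_airspeed(80.51): V ← 80.51 m/s
adjust_airspeed(-12.52): V ← 80.51 -12.52 = 67.99 m/s
throttle_to(7044): rpm ← 7044
final state: V = 67.99 m/s, rpm = 7044 → n = rpm/60 = 117.400000 rev/s
J = V / (n·D) = 67.99 / (117.400000 × 1.746) = 0.331690
regime bands: climb J<0.4170 | cruise [0.4170, 0.8339) | windmill J≥0.8339
J = 0.3317 → climb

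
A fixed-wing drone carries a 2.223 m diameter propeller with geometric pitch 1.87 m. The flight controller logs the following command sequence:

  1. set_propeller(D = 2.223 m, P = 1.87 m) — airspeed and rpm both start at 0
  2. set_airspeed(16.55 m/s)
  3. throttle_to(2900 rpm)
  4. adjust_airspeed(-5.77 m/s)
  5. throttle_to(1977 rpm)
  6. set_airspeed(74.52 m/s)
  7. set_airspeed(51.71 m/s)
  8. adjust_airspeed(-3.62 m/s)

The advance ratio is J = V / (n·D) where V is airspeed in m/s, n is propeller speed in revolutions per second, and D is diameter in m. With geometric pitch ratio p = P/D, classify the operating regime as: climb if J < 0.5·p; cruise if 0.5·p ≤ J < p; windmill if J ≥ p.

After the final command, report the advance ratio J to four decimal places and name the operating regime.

J = 0.6565, regime = cruise

set_propeller: D = 2.223 m, P = 1.87 m (p = P/D = 0.841206); state ← (V=0, rpm=0)
set_airspeed(16.55): V ← 16.55 m/s
throttle_to(2900): rpm ← 2900
adjust_airspeed(-5.77): V ← 16.55 -5.77 = 10.78 m/s
throttle_to(1977): rpm ← 1977
set_airspeed(74.52): V ← 74.52 m/s
set_airspeed(51.71): V ← 51.71 m/s
adjust_airspeed(-3.62): V ← 51.71 -3.62 = 48.09 m/s
final state: V = 48.09 m/s, rpm = 1977 → n = rpm/60 = 32.950000 rev/s
J = V / (n·D) = 48.09 / (32.950000 × 2.223) = 0.656538
regime bands: climb J<0.4206 | cruise [0.4206, 0.8412) | windmill J≥0.8412
J = 0.6565 → cruise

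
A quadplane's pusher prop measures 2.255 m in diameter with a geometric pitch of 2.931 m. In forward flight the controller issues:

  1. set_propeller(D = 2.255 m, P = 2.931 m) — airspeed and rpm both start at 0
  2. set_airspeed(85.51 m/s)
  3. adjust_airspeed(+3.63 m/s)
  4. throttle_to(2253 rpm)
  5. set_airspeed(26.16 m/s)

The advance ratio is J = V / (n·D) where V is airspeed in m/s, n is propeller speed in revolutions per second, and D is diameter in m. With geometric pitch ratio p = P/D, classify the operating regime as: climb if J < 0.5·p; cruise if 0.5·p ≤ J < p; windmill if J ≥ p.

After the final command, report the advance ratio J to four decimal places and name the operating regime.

J = 0.3089, regime = climb

set_propeller: D = 2.255 m, P = 2.931 m (p = P/D = 1.299778); state ← (V=0, rpm=0)
set_airspeed(85.51): V ← 85.51 m/s
adjust_airspeed(+3.63): V ← 85.51 +3.63 = 89.14 m/s
throttle_to(2253): rpm ← 2253
set_airspeed(26.16): V ← 26.16 m/s
final state: V = 26.16 m/s, rpm = 2253 → n = rpm/60 = 37.550000 rev/s
J = V / (n·D) = 26.16 / (37.550000 × 2.255) = 0.308945
regime bands: climb J<0.6499 | cruise [0.6499, 1.2998) | windmill J≥1.2998
J = 0.3089 → climb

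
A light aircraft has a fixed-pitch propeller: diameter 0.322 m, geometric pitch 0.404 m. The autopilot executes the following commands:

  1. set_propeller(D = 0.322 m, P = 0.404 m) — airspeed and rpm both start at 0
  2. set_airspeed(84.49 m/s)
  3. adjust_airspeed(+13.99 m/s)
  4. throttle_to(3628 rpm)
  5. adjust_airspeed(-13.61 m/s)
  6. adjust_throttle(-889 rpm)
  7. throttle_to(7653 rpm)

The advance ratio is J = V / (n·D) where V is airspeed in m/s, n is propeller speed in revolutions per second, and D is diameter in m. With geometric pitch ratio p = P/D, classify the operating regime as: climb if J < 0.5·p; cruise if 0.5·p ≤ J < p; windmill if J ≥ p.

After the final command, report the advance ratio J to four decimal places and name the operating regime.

set_propeller: D = 0.322 m, P = 0.404 m (p = P/D = 1.254658); state ← (V=0, rpm=0)
set_airspeed(84.49): V ← 84.49 m/s
adjust_airspeed(+13.99): V ← 84.49 +13.99 = 98.48 m/s
throttle_to(3628): rpm ← 3628
adjust_airspeed(-13.61): V ← 98.48 -13.61 = 84.87 m/s
adjust_throttle(-889): rpm ← 3628 -889 = 2739
throttle_to(7653): rpm ← 7653
final state: V = 84.87 m/s, rpm = 7653 → n = rpm/60 = 127.550000 rev/s
J = V / (n·D) = 84.87 / (127.550000 × 0.322) = 2.066417
regime bands: climb J<0.6273 | cruise [0.6273, 1.2547) | windmill J≥1.2547
J = 2.0664 → windmill

J = 2.0664, regime = windmill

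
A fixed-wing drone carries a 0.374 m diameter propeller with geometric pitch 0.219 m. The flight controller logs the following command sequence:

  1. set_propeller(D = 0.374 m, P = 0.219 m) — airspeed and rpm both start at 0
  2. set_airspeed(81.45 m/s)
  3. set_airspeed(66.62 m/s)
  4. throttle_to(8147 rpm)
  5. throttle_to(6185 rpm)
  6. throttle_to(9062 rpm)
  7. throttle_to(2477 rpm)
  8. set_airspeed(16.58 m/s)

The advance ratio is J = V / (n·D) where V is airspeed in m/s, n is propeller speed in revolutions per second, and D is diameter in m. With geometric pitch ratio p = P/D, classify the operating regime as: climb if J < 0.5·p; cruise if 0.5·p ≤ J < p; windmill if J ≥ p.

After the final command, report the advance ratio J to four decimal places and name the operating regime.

J = 1.0738, regime = windmill

set_propeller: D = 0.374 m, P = 0.219 m (p = P/D = 0.585561); state ← (V=0, rpm=0)
set_airspeed(81.45): V ← 81.45 m/s
set_airspeed(66.62): V ← 66.62 m/s
throttle_to(8147): rpm ← 8147
throttle_to(6185): rpm ← 6185
throttle_to(9062): rpm ← 9062
throttle_to(2477): rpm ← 2477
set_airspeed(16.58): V ← 16.58 m/s
final state: V = 16.58 m/s, rpm = 2477 → n = rpm/60 = 41.283333 rev/s
J = V / (n·D) = 16.58 / (41.283333 × 0.374) = 1.073837
regime bands: climb J<0.2928 | cruise [0.2928, 0.5856) | windmill J≥0.5856
J = 1.0738 → windmill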